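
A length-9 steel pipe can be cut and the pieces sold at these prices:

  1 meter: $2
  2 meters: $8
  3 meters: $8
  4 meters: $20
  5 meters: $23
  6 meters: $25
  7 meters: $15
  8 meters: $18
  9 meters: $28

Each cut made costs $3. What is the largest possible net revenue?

Let v[k] be the best obtainable value from length k. For each k, try every first piece i and keep the best of price[i] + v[k−i] minus the 3 cut fee when i<k.
v[1] = 2
v[2] = 8
v[3] = 8
v[4] = 20
v[5] = 23
v[6] = 25  (first piece 2, then v[4]=20)
v[7] = 28  (first piece 2, then v[5]=23)
v[8] = 37  (first piece 4, then v[4]=20)
v[9] = 40  (first piece 4, then v[5]=23)
One optimal plan: pieces 5 + 4 (1 cut) → $43 − $3 = $40.

40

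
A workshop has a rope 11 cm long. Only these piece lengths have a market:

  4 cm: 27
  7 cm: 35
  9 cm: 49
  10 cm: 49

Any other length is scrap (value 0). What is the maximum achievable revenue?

62

Let best[k] be the best obtainable value from length k. For each k, try every first piece i and keep the best of price[i] + best[k−i].
best[1] = 0
best[2] = 0
best[3] = 0
best[4] = 27
best[5] = 27
best[6] = 27
best[7] = max(27+0, 35+0) = 35
best[8] = max(27+27, 35+0) = 54
best[9] = max(27+27, 35+0, 49+0) = 54
best[10] = max(27+27, 35+0, 49+0, 49+0) = 54
best[11] = max(27+35, 35+27, 49+0, 49+0) = 62
One optimal cutting: 7 + 4 → 62.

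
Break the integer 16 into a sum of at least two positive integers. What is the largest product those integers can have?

324

Let m[k] be the best product for length k (with at least one cut). For each first piece i, the rest contributes max(k−i, m[k−i]).
Small cases: m[2]=1, m[3]=2, m[4]=4, m[5]=6, m[6]=9, m[7]=12, m[8]=18, m[9]=27.
m[10] = 2*max(8,18) = 2*18 = 36
m[11] = 2*max(9,27) = 2*27 = 54
m[12] = 3*max(9,27) = 3*27 = 81
m[13] = 2*max(11,54) = 2*54 = 108
m[14] = 2*max(12,81) = 2*81 = 162
m[15] = 3*max(12,81) = 3*81 = 243
m[16] = 2*max(14,162) = 2*162 = 324
One optimal split: 3 + 3 + 3 + 3 + 2 + 2; product 3*3*3*3*2*2 = 324.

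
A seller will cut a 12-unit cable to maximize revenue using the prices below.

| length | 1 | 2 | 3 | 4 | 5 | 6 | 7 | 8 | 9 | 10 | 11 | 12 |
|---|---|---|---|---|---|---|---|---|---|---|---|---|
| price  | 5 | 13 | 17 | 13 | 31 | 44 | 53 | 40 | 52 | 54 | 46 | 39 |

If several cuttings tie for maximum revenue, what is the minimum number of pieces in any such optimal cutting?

Consider every possible first cut. r[k] is the best of p[i]+r[k−i] over all sellable i≤k.
r[1] = 5
r[2] = 13
r[3] = 18  (first piece 1, then r[2]=13)
r[4] = 26  (first piece 2, then r[2]=13)
r[5] = 31  (first piece 1, then r[4]=26)
r[6] = 44
r[7] = 53
r[8] = 58  (first piece 1, then r[7]=53)
r[9] = 66  (first piece 2, then r[7]=53)
r[10] = 71  (first piece 1, then r[9]=66)
r[11] = 79  (first piece 2, then r[9]=66)
r[12] = 88  (first piece 6, then r[6]=44)
Maximum revenue is $88.
Now minimize piece count subject to staying optimal: for each k, pieces[k] = 1 + min over i with p[i]+r[k−i]=r[k] of pieces[k−i].
pieces[9] = 2
pieces[10] = 3
pieces[11] = 3
pieces[12] = 2

2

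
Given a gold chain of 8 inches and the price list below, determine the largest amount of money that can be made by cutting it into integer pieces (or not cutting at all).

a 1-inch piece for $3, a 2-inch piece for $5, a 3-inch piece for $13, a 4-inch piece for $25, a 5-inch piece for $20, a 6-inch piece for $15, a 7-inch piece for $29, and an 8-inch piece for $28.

Consider every possible first cut. R[k] is the best of p[i]+R[k−i] over all sellable i≤k.
R[1] = 3
R[2] = max(3+3, 5+0) = 6
R[3] = max(3+6, 5+3, 13+0) = 13
R[4] = max(3+13, 5+6, 13+3, 25+0) = 25
R[5] = max(3+25, 5+13, 13+6, 25+3, 20+0) = 28
R[6] = max(3+28, 5+25, 13+13, 25+6, 20+3, 15+0) = 31
R[7] = max(3+31, 5+28, 13+25, …, 15+3, 29+0) = 38
R[8] = max(3+38, 5+31, 13+28, …, 29+3, 28+0) = 50
One optimal cutting: 4 + 4 → $25 + $25 = $50.

50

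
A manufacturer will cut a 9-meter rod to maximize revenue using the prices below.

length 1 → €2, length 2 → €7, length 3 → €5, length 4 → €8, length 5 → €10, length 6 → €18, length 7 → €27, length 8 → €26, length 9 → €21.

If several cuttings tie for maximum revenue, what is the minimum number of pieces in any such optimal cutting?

2

Consider every possible first cut. r[k] is the best of p[i]+r[k−i] over all sellable i≤k.
r[1] = 2
r[2] = max(2+2, 7+0) = 7
r[3] = max(2+7, 7+2, 5+0) = 9
r[4] = max(2+9, 7+7, 5+2, 8+0) = 14
r[5] = max(2+14, 7+9, 5+7, 8+2, 10+0) = 16
r[6] = max(2+16, 7+14, 5+9, 8+7, 10+2, 18+0) = 21
r[7] = max(2+21, 7+16, 5+14, …, 18+2, 27+0) = 27
r[8] = max(2+27, 7+21, 5+16, …, 27+2, 26+0) = 29
r[9] = max(2+29, 7+27, 5+21, …, 26+2, 21+0) = 34
Maximum revenue is €34.
Now minimize piece count subject to staying optimal: for each k, pieces[k] = 1 + min over i with p[i]+r[k−i]=r[k] of pieces[k−i].
pieces[6] = 3
pieces[7] = 1
pieces[8] = 2
pieces[9] = 2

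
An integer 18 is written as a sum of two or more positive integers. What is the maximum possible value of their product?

729

Fill g[k] for k=2..18: at each k try every first piece i and multiply by the better of (k−i) uncut or g[k−i].
g[2] = 1·max(1,0) = 1·1 = 1
g[3] = 1·max(2,1) = 1·2 = 2
g[4] = 2·max(2,1) = 2·2 = 4
g[5] = 2·max(3,2) = 2·3 = 6
g[6] = 3·max(3,2) = 3·3 = 9
g[7] = 2·max(5,6) = 2·6 = 12
g[8] = 2·max(6,9) = 2·9 = 18
g[9] = 3·max(6,9) = 3·9 = 27
g[10] = 2·max(8,18) = 2·18 = 36
g[11] = 2·max(9,27) = 2·27 = 54
g[12] = 3·max(9,27) = 3·27 = 81
g[13] = 2·max(11,54) = 2·54 = 108
g[14] = 2·max(12,81) = 2·81 = 162
g[15] = 3·max(12,81) = 3·81 = 243
g[16] = 2·max(14,162) = 2·162 = 324
g[17] = 2·max(15,243) = 2·243 = 486
g[18] = 3·max(15,243) = 3·243 = 729
One optimal split: 3 + 3 + 3 + 3 + 3 + 3; product 3·3·3·3·3·3 = 729.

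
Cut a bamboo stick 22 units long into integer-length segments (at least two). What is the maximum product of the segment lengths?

Let m[k] be the best product for length k (with at least one cut). For each first piece i, the rest contributes max(k−i, m[k−i]).
m[2] = 1×max(1,0) = 1×1 = 1
m[3] = 1×max(2,1) = 1×2 = 2
m[4] = 2×max(2,1) = 2×2 = 4
m[5] = 2×max(3,2) = 2×3 = 6
m[6] = 3×max(3,2) = 3×3 = 9
m[7] = 2×max(5,6) = 2×6 = 12
m[8] = 2×max(6,9) = 2×9 = 18
m[9] = 3×max(6,9) = 3×9 = 27
m[10] = 2×max(8,18) = 2×18 = 36
m[11] = 2×max(9,27) = 2×27 = 54
m[12] = 3×max(9,27) = 3×27 = 81
m[13] = 2×max(11,54) = 2×54 = 108
m[14] = 2×max(12,81) = 2×81 = 162
m[15] = 3×max(12,81) = 3×81 = 243
m[16] = 2×max(14,162) = 2×162 = 324
m[17] = 2×max(15,243) = 2×243 = 486
m[18] = 3×max(15,243) = 3×243 = 729
m[19] = 2×max(17,486) = 2×486 = 972
m[20] = 2×max(18,729) = 2×729 = 1458
m[21] = 3×max(18,729) = 3×729 = 2187
m[22] = 2×max(20,1458) = 2×1458 = 2916
One optimal split: 3 + 3 + 3 + 3 + 3 + 3 + 2 + 2; product 3×3×3×3×3×3×2×2 = 2916.

2916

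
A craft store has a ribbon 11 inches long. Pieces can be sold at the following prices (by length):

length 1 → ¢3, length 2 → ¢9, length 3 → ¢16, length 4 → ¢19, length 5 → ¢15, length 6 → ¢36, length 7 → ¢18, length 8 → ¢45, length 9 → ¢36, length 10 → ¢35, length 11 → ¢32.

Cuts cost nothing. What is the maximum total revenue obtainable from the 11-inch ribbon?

61

Consider every possible first cut. R[k] is the best of p[i]+R[k−i] over all sellable i≤k.
R[1] = 3
R[2] = 9
R[3] = 16
R[4] = 19  (first piece 1, then R[3]=16)
R[5] = 25  (first piece 2, then R[3]=16)
R[6] = 36
R[7] = 39  (first piece 1, then R[6]=36)
R[8] = 45  (first piece 2, then R[6]=36)
R[9] = 52  (first piece 3, then R[6]=36)
R[10] = 55  (first piece 1, then R[9]=52)
R[11] = 61  (first piece 2, then R[9]=52)
One optimal cutting: 6 + 3 + 2 → ¢36 + ¢16 + ¢9 = ¢61.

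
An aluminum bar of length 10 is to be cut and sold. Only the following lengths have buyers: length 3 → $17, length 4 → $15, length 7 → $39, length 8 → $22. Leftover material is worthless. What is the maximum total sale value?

56

Consider every possible first cut. f[k] is the best of p[i]+f[k−i] over all sellable i≤k.
f[1] = 0
f[2] = 0
f[3] = 17
f[4] = 17
f[5] = 17
f[6] = 34  (first piece 3, then f[3]=17)
f[7] = 39
f[8] = 39
f[9] = 51  (first piece 3, then f[6]=34)
f[10] = 56  (first piece 3, then f[7]=39)
One optimal cutting: 7 + 3 → $56.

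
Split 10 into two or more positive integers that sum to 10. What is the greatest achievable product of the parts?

36

Let P[k] be the best product for length k (with at least one cut). For each first piece i, the rest contributes max(k−i, P[k−i]).
Small cases: P[2]=1.
P[3] = 1·max(2,1) = 1·2 = 2
P[4] = 2·max(2,1) = 2·2 = 4
P[5] = 2·max(3,2) = 2·3 = 6
P[6] = 3·max(3,2) = 3·3 = 9
P[7] = 2·max(5,6) = 2·6 = 12
P[8] = 2·max(6,9) = 2·9 = 18
P[9] = 3·max(6,9) = 3·9 = 27
P[10] = 2·max(8,18) = 2·18 = 36
One optimal split: 3 + 3 + 2 + 2; product 3·3·2·2 = 36.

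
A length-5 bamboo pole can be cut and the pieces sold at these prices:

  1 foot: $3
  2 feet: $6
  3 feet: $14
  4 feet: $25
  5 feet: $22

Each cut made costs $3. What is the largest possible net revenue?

25

Let v[k] be the best obtainable value from length k. For each k, try every first piece i and keep the best of price[i] + v[k−i] minus the 3 cut fee when i<k.
v[1] = 3
v[2] = max(3+3-3, 6+0) = 6
v[3] = max(3+6-3, 6+3-3, 14+0) = 14
v[4] = max(3+14-3, 6+6-3, 14+3-3, 25+0) = 25
v[5] = max(3+25-3, 6+14-3, 14+6-3, 25+3-3, 22+0) = 25
One optimal plan: pieces 4 + 1 (1 cut) → $28 − $3 = $25.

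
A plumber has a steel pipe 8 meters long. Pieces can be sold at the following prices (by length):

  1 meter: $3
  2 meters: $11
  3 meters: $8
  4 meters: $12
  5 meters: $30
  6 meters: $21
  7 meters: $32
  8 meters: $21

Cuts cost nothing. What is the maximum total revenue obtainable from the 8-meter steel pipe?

Build r[k] bottom-up: r[k] = max over allowed piece i of (p[i] + r[k−i]).
r[1] = 3
r[2] = max(3+3, 11+0) = 11
r[3] = max(3+11, 11+3, 8+0) = 14
r[4] = max(3+14, 11+11, 8+3, 12+0) = 22
r[5] = max(3+22, 11+14, 8+11, 12+3, 30+0) = 30
r[6] = max(3+30, 11+22, 8+14, 12+11, 30+3, 21+0) = 33
r[7] = max(3+33, 11+30, 8+22, …, 21+3, 32+0) = 41
r[8] = max(3+41, 11+33, 8+30, …, 32+3, 21+0) = 44
One optimal cutting: 5 + 2 + 1 → $30 + $11 + $3 = $44.

44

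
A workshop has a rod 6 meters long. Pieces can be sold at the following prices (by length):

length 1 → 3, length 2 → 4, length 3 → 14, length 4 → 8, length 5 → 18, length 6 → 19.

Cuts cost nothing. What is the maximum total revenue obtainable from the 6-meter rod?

28

Let v[k] be the best obtainable value from length k. For each k, try every first piece i and keep the best of price[i] + v[k−i].
v[1] = 3
v[2] = max(3+3, 4+0) = 6
v[3] = max(3+6, 4+3, 14+0) = 14
v[4] = max(3+14, 4+6, 14+3, 8+0) = 17
v[5] = max(3+17, 4+14, 14+6, 8+3, 18+0) = 20
v[6] = max(3+20, 4+17, 14+14, 8+6, 18+3, 19+0) = 28
One optimal cutting: 3 + 3 → 14 + 14 = 28.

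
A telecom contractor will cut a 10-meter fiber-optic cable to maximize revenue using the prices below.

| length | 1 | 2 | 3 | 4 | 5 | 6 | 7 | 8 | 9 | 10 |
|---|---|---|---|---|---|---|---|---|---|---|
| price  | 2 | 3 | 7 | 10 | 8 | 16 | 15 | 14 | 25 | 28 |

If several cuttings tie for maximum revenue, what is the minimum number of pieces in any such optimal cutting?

1

Consider every possible first cut. r[k] is the best of p[i]+r[k−i] over all sellable i≤k.
r[1] = 2
r[2] = 4  (first piece 1, then r[1]=2)
r[3] = 7
r[4] = 10
r[5] = 12  (first piece 1, then r[4]=10)
r[6] = 16
r[7] = 18  (first piece 1, then r[6]=16)
r[8] = 20  (first piece 1, then r[7]=18)
r[9] = 25
r[10] = 28
Maximum revenue is $28.
Now minimize piece count subject to staying optimal: for each k, pieces[k] = 1 + min over i with p[i]+r[k−i]=r[k] of pieces[k−i].
pieces[7] = 2
pieces[8] = 2
pieces[9] = 1
pieces[10] = 1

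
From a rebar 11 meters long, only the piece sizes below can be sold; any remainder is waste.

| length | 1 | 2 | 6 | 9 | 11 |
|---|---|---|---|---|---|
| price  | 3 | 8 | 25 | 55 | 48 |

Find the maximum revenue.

63

Build f[k] bottom-up: f[k] = max over allowed piece i of (p[i] + f[k−i]).
f[1] = 3
f[2] = 8
f[3] = 11  (first piece 1, then f[2]=8)
f[4] = 16  (first piece 2, then f[2]=8)
f[5] = 19  (first piece 1, then f[4]=16)
f[6] = 25
f[7] = 28  (first piece 1, then f[6]=25)
f[8] = 33  (first piece 2, then f[6]=25)
f[9] = 55
f[10] = 58  (first piece 1, then f[9]=55)
f[11] = 63  (first piece 2, then f[9]=55)
One optimal cutting: 9 + 2 → ₹63.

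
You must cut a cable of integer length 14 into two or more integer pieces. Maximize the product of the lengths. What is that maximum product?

162

Define g[k] = max over 1≤i<k of i · max(k−i, g[k−i]); the inner max lets the remainder stay uncut if that's better.
Small cases: g[2]=1, g[3]=2, g[4]=4, g[5]=6, g[6]=9, g[7]=12, g[8]=18, g[9]=27.
g[10] = max(1×27, 2×18, 3×12, …, 8×2, 9×1) = 36
g[11] = max(1×36, 2×27, 3×18, …, 9×2, 10×1) = 54
g[12] = max(1×54, 2×36, 3×27, …, 10×2, 11×1) = 81
g[13] = max(1×81, 2×54, 3×36, …, 11×2, 12×1) = 108
g[14] = max(1×108, 2×81, 3×54, …, 12×2, 13×1) = 162
One optimal split: 3 + 3 + 3 + 3 + 2; product 3×3×3×3×2 = 162.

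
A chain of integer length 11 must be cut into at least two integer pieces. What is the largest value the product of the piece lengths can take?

54

Fill m[k] for k=2..11: at each k try every first piece i and multiply by the better of (k−i) uncut or m[k−i].
m[2] = 1×max(1,0) = 1×1 = 1
m[3] = max(1×2, 2×1) = 2
m[4] = max(1×3, 2×2, 3×1) = 4
m[5] = max(1×4, 2×3, 3×2, 4×1) = 6
m[6] = max(1×6, 2×4, 3×3, 4×2, 5×1) = 9
m[7] = max(1×9, 2×6, 3×4, 4×3, 5×2, 6×1) = 12
m[8] = max(1×12, 2×9, 3×6, …, 6×2, 7×1) = 18
m[9] = max(1×18, 2×12, 3×9, …, 7×2, 8×1) = 27
m[10] = max(1×27, 2×18, 3×12, …, 8×2, 9×1) = 36
m[11] = max(1×36, 2×27, 3×18, …, 9×2, 10×1) = 54
One optimal split: 3 + 3 + 3 + 2; product 3×3×3×2 = 54.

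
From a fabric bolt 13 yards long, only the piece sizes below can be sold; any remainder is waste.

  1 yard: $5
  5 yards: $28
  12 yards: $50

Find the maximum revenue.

71

Consider every possible first cut. best[k] is the best of p[i]+best[k−i] over all sellable i≤k.
best[1] = 5
best[2] = 10  (first piece 1, then best[1]=5)
best[3] = 15  (first piece 1, then best[2]=10)
best[4] = 20  (first piece 1, then best[3]=15)
best[5] = max(5+20, 28+0) = 28
best[6] = max(5+28, 28+5) = 33
best[7] = max(5+33, 28+10) = 38
best[8] = max(5+38, 28+15) = 43
best[9] = max(5+43, 28+20) = 48
best[10] = max(5+48, 28+28) = 56
best[11] = max(5+56, 28+33) = 61
best[12] = max(5+61, 28+38, 50+0) = 66
best[13] = max(5+66, 28+43, 50+5) = 71
One optimal cutting: 5 + 5 + 1 + 1 + 1 → $71.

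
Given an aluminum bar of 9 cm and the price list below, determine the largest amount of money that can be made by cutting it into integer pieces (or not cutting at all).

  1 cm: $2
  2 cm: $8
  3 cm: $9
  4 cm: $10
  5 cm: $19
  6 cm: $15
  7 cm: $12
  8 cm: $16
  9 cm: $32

35

Consider every possible first cut. v[k] is the best of p[i]+v[k−i] over all sellable i≤k.
v[1] = 2
v[2] = max(2+2, 8+0) = 8
v[3] = max(2+8, 8+2, 9+0) = 10
v[4] = max(2+10, 8+8, 9+2, 10+0) = 16
v[5] = max(2+16, 8+10, 9+8, 10+2, 19+0) = 19
v[6] = max(2+19, 8+16, 9+10, 10+8, 19+2, 15+0) = 24
v[7] = max(2+24, 8+19, 9+16, …, 15+2, 12+0) = 27
v[8] = max(2+27, 8+24, 9+19, …, 12+2, 16+0) = 32
v[9] = max(2+32, 8+27, 9+24, …, 16+2, 32+0) = 35
One optimal cutting: 5 + 2 + 2 → $19 + $8 + $8 = $35.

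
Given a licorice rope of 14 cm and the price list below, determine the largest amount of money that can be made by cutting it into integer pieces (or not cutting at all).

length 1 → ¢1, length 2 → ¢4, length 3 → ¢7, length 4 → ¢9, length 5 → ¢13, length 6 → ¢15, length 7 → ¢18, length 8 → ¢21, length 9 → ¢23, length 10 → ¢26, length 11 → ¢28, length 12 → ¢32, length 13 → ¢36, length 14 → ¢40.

40

Consider every possible first cut. r[k] is the best of p[i]+r[k−i] over all sellable i≤k.
r[1] = 1
r[2] = 4
r[3] = 7
r[4] = 9
r[5] = 13
r[6] = 15
r[7] = 18
r[8] = 21
r[9] = 23
r[10] = 26  (first piece 5, then r[5]=13)
r[11] = 28  (first piece 3, then r[8]=21)
r[12] = 32
r[13] = 36
r[14] = 40
Best is to sell the whole 14-cm piece uncut for ¢40.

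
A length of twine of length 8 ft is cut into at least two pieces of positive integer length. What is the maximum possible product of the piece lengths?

Let prod[k] be the best product for length k (with at least one cut). For each first piece i, the rest contributes max(k−i, prod[k−i]).
prod[2] = 1·max(1,0) = 1·1 = 1
prod[3] = 1·max(2,1) = 1·2 = 2
prod[4] = 2·max(2,1) = 2·2 = 4
prod[5] = 2·max(3,2) = 2·3 = 6
prod[6] = 3·max(3,2) = 3·3 = 9
prod[7] = 2·max(5,6) = 2·6 = 12
prod[8] = 2·max(6,9) = 2·9 = 18
One optimal split: 3 + 3 + 2; product 3·3·2 = 18.

18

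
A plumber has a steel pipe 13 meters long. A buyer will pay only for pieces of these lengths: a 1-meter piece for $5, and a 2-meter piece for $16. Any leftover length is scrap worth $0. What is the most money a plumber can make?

101

Consider every possible first cut. r[k] is the best of p[i]+r[k−i] over all sellable i≤k.
r[1] = 5
r[2] = 16
r[3] = 21  (first piece 1, then r[2]=16)
r[4] = 32  (first piece 2, then r[2]=16)
r[5] = 37  (first piece 1, then r[4]=32)
r[6] = 48  (first piece 2, then r[4]=32)
r[7] = 53  (first piece 1, then r[6]=48)
r[8] = 64  (first piece 2, then r[6]=48)
r[9] = 69  (first piece 1, then r[8]=64)
r[10] = 80  (first piece 2, then r[8]=64)
r[11] = 85  (first piece 1, then r[10]=80)
r[12] = 96  (first piece 2, then r[10]=80)
r[13] = 101  (first piece 1, then r[12]=96)
One optimal cutting: 2 + 2 + 2 + 2 + 2 + 2 + 1 → $101.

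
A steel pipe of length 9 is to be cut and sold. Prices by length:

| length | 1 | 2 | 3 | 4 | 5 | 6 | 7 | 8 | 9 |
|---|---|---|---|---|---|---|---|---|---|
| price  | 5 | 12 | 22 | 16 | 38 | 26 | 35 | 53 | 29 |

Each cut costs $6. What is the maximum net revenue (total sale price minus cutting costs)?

54

Let net[k] be the best obtainable value from length k. For each k, try every first piece i and keep the best of price[i] + net[k−i] minus the 6 cut fee when i<k.
net[1] = 5
net[2] = 12
net[3] = 22
net[4] = 21  (first piece 1, then net[3]=22)
net[5] = 38
net[6] = 38  (first piece 3, then net[3]=22)
net[7] = 44  (first piece 2, then net[5]=38)
net[8] = 54  (first piece 3, then net[5]=38)
net[9] = 54  (first piece 3, then net[6]=38)
One optimal plan: pieces 3 + 3 + 3 (2 cuts) → $66 − $12 = $54.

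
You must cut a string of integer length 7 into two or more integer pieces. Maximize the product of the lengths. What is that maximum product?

Let prod[k] be the best product for length k (with at least one cut). For each first piece i, the rest contributes max(k−i, prod[k−i]).
prod[2] = 1*max(1,0) = 1*1 = 1
prod[3] = 1*max(2,1) = 1*2 = 2
prod[4] = 2*max(2,1) = 2*2 = 4
prod[5] = 2*max(3,2) = 2*3 = 6
prod[6] = 3*max(3,2) = 3*3 = 9
prod[7] = 2*max(5,6) = 2*6 = 12
One optimal split: 3 + 2 + 2; product 3*2*2 = 12.

12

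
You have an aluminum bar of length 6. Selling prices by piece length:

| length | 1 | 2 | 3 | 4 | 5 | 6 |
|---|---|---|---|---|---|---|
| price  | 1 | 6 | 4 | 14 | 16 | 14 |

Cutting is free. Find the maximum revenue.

Build best[k] bottom-up: best[k] = max over allowed piece i of (p[i] + best[k−i]).
best[1] = 1
best[2] = 6
best[3] = 7  (first piece 1, then best[2]=6)
best[4] = 14
best[5] = 16
best[6] = 20  (first piece 2, then best[4]=14)
One optimal cutting: 4 + 2 → $14 + $6 = $20.

20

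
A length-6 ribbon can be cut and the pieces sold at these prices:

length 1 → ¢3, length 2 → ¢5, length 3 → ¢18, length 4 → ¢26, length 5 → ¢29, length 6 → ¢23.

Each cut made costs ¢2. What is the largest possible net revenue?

Let v[k] be the best obtainable value from length k. For each k, try every first piece i and keep the best of price[i] + v[k−i] minus the 2 cut fee when i<k.
v[1] = 3
v[2] = 5
v[3] = 18
v[4] = 26
v[5] = 29
v[6] = 34  (first piece 3, then v[3]=18)
One optimal plan: pieces 3 + 3 (1 cut) → ¢36 − ¢2 = ¢34.

34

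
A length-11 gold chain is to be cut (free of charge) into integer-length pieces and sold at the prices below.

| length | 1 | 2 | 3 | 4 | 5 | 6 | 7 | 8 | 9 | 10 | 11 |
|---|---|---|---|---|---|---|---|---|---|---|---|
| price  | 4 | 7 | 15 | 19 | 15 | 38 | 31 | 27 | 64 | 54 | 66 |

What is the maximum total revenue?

Consider every possible first cut. r[k] is the best of p[i]+r[k−i] over all sellable i≤k.
r[1] = 4
r[2] = 8  (first piece 1, then r[1]=4)
r[3] = 15
r[4] = 19  (first piece 1, then r[3]=15)
r[5] = 23  (first piece 1, then r[4]=19)
r[6] = 38
r[7] = 42  (first piece 1, then r[6]=38)
r[8] = 46  (first piece 1, then r[7]=42)
r[9] = 64
r[10] = 68  (first piece 1, then r[9]=64)
r[11] = 72  (first piece 1, then r[10]=68)
One optimal cutting: 9 + 1 + 1 → $64 + $4 + $4 = $72.

72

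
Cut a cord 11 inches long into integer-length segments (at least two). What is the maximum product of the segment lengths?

Define P[k] = max over 1≤i<k of i · max(k−i, P[k−i]); the inner max lets the remainder stay uncut if that's better.
P[2] = 1*max(1,0) = 1*1 = 1
P[3] = 1*max(2,1) = 1*2 = 2
P[4] = 2*max(2,1) = 2*2 = 4
P[5] = 2*max(3,2) = 2*3 = 6
P[6] = 3*max(3,2) = 3*3 = 9
P[7] = 2*max(5,6) = 2*6 = 12
P[8] = 2*max(6,9) = 2*9 = 18
P[9] = 3*max(6,9) = 3*9 = 27
P[10] = 2*max(8,18) = 2*18 = 36
P[11] = 2*max(9,27) = 2*27 = 54
One optimal split: 3 + 3 + 3 + 2; product 3*3*3*2 = 54.

54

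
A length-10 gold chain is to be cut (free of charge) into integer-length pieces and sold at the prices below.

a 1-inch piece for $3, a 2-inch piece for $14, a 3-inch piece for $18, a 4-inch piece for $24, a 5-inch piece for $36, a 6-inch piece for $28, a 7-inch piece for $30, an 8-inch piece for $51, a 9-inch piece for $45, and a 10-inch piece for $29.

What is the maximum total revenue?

72

Consider every possible first cut. r[k] is the best of p[i]+r[k−i] over all sellable i≤k.
r[1] = 3
r[2] = max(3+3, 14+0) = 14
r[3] = max(3+14, 14+3, 18+0) = 18
r[4] = max(3+18, 14+14, 18+3, 24+0) = 28
r[5] = max(3+28, 14+18, 18+14, 24+3, 36+0) = 36
r[6] = max(3+36, 14+28, 18+18, 24+14, 36+3, 28+0) = 42
r[7] = max(3+42, 14+36, 18+28, …, 28+3, 30+0) = 50
r[8] = max(3+50, 14+42, 18+36, …, 30+3, 51+0) = 56
r[9] = max(3+56, 14+50, 18+42, …, 51+3, 45+0) = 64
r[10] = max(3+64, 14+56, 18+50, …, 45+3, 29+0) = 72
One optimal cutting: 5 + 5 → $36 + $36 = $72.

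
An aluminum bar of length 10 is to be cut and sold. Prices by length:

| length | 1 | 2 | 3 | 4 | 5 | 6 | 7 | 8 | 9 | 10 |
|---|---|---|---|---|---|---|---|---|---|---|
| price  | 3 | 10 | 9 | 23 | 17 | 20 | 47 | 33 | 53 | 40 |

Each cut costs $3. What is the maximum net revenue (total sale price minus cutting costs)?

Build v[k] bottom-up: v[k] = max over allowed piece i of (p[i] + v[k−i]) − 3 per cut.
v[1] = 3
v[2] = max(3+3-3, 10+0) = 10
v[3] = max(3+10-3, 10+3-3, 9+0) = 10
v[4] = max(3+10-3, 10+10-3, 9+3-3, 23+0) = 23
v[5] = max(3+23-3, 10+10-3, 9+10-3, 23+3-3, 17+0) = 23
v[6] = max(3+23-3, 10+23-3, 9+10-3, 23+10-3, 17+3-3, 20+0) = 30
v[7] = max(3+30-3, 10+23-3, 9+23-3, …, 20+3-3, 47+0) = 47
v[8] = max(3+47-3, 10+30-3, 9+23-3, …, 47+3-3, 33+0) = 47
v[9] = max(3+47-3, 10+47-3, 9+30-3, …, 33+3-3, 53+0) = 54
v[10] = max(3+54-3, 10+47-3, 9+47-3, …, 53+3-3, 40+0) = 54
One optimal plan: pieces 7 + 2 + 1 (2 cuts) → $60 − $6 = $54.

54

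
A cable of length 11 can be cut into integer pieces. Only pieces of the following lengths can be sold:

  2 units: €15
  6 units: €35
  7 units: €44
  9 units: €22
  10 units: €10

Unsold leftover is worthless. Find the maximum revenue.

75

Build r[k] bottom-up: r[k] = max over allowed piece i of (p[i] + r[k−i]).
r[1] = 0
r[2] = 15
r[3] = 15
r[4] = 30  (first piece 2, then r[2]=15)
r[5] = 30
r[6] = 45  (first piece 2, then r[4]=30)
r[7] = 45
r[8] = 60  (first piece 2, then r[6]=45)
r[9] = 60
r[10] = 75  (first piece 2, then r[8]=60)
r[11] = 75
One optimal cutting: pieces 2 + 2 + 2 + 2 + 2 with 1 unit of scrap → €75.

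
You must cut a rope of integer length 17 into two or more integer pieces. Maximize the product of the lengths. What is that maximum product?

486

Let m[k] be the best product for length k (with at least one cut). For each first piece i, the rest contributes max(k−i, m[k−i]).
Small cases: m[2]=1, m[3]=2, m[4]=4, m[5]=6, m[6]=9, m[7]=12, m[8]=18, m[9]=27, m[10]=36, m[11]=54.
m[12] = 3·max(9,27) = 3·27 = 81
m[13] = 2·max(11,54) = 2·54 = 108
m[14] = 2·max(12,81) = 2·81 = 162
m[15] = 3·max(12,81) = 3·81 = 243
m[16] = 2·max(14,162) = 2·162 = 324
m[17] = 2·max(15,243) = 2·243 = 486
One optimal split: 3 + 3 + 3 + 3 + 3 + 2; product 3·3·3·3·3·2 = 486.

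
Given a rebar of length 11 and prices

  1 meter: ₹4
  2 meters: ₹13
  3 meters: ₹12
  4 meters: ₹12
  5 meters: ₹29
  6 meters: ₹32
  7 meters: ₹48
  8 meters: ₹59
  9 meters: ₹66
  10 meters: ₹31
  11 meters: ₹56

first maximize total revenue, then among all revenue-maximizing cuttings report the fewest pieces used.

Let r[k] be the best obtainable value from length k. For each k, try every first piece i and keep the best of price[i] + r[k−i].
r[1] = 4
r[2] = max(4+4, 13+0) = 13
r[3] = max(4+13, 13+4, 12+0) = 17
r[4] = max(4+17, 13+13, 12+4, 12+0) = 26
r[5] = max(4+26, 13+17, 12+13, 12+4, 29+0) = 30
r[6] = max(4+30, 13+26, 12+17, 12+13, 29+4, 32+0) = 39
r[7] = max(4+39, 13+30, 12+26, …, 32+4, 48+0) = 48
r[8] = max(4+48, 13+39, 12+30, …, 48+4, 59+0) = 59
r[9] = max(4+59, 13+48, 12+39, …, 59+4, 66+0) = 66
r[10] = max(4+66, 13+59, 12+48, …, 66+4, 31+0) = 72
r[11] = max(4+72, 13+66, 12+59, …, 31+4, 56+0) = 79
Maximum revenue is ₹79.
Now minimize piece count subject to staying optimal: for each k, pieces[k] = 1 + min over i with p[i]+r[k−i]=r[k] of pieces[k−i].
pieces[8] = 1
pieces[9] = 1
pieces[10] = 2
pieces[11] = 2

2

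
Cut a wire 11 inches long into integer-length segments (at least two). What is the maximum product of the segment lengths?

Let g[k] be the best product for length k (with at least one cut). For each first piece i, the rest contributes max(k−i, g[k−i]).
Small cases: g[2]=1, g[3]=2, g[4]=4, g[5]=6, g[6]=9.
g[7] = max(1·9, 2·6, 3·4, 4·3, 5·2, 6·1) = 12
g[8] = max(1·12, 2·9, 3·6, …, 6·2, 7·1) = 18
g[9] = max(1·18, 2·12, 3·9, …, 7·2, 8·1) = 27
g[10] = max(1·27, 2·18, 3·12, …, 8·2, 9·1) = 36
g[11] = max(1·36, 2·27, 3·18, …, 9·2, 10·1) = 54
One optimal split: 3 + 3 + 3 + 2; product 3·3·3·2 = 54.

54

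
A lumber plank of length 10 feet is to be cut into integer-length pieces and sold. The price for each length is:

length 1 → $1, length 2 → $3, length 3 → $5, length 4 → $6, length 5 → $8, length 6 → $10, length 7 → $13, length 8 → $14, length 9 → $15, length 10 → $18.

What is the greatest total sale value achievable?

Build v[k] bottom-up: v[k] = max over allowed piece i of (p[i] + v[k−i]).
v[1] = 1
v[2] = max(1+1, 3+0) = 3
v[3] = max(1+3, 3+1, 5+0) = 5
v[4] = max(1+5, 3+3, 5+1, 6+0) = 6
v[5] = max(1+6, 3+5, 5+3, 6+1, 8+0) = 8
v[6] = max(1+8, 3+6, 5+5, 6+3, 8+1, 10+0) = 10
v[7] = max(1+10, 3+8, 5+6, …, 10+1, 13+0) = 13
v[8] = max(1+13, 3+10, 5+8, …, 13+1, 14+0) = 14
v[9] = max(1+14, 3+13, 5+10, …, 14+1, 15+0) = 16
v[10] = max(1+16, 3+14, 5+13, …, 15+1, 18+0) = 18
One optimal cutting: 7 + 3 → $13 + $5 = $18.

18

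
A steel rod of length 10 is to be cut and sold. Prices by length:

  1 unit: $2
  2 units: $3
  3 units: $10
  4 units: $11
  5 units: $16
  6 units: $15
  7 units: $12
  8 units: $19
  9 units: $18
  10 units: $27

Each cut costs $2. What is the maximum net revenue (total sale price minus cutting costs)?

30

Consider every possible first cut. net[k] is the best of p[i]+net[k−i] over all sellable i≤k, charging 2 whenever i<k.
net[1] = 2
net[2] = max(2+2-2, 3+0) = 3
net[3] = max(2+3-2, 3+2-2, 10+0) = 10
net[4] = max(2+10-2, 3+3-2, 10+2-2, 11+0) = 11
net[5] = max(2+11-2, 3+10-2, 10+3-2, 11+2-2, 16+0) = 16
net[6] = max(2+16-2, 3+11-2, 10+10-2, 11+3-2, 16+2-2, 15+0) = 18
net[7] = max(2+18-2, 3+16-2, 10+11-2, …, 15+2-2, 12+0) = 19
net[8] = max(2+19-2, 3+18-2, 10+16-2, …, 12+2-2, 19+0) = 24
net[9] = max(2+24-2, 3+19-2, 10+18-2, …, 19+2-2, 18+0) = 26
net[10] = max(2+26-2, 3+24-2, 10+19-2, …, 18+2-2, 27+0) = 30
One optimal plan: pieces 5 + 5 (1 cut) → $32 − $2 = $30.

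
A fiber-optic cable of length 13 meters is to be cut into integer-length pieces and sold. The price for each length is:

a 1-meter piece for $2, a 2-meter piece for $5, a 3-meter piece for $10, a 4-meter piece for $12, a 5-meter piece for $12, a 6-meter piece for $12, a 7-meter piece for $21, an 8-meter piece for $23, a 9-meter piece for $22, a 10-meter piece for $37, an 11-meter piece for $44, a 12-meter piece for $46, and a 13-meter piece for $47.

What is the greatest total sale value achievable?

Consider every possible first cut. r[k] is the best of p[i]+r[k−i] over all sellable i≤k.
r[1] = 2
r[2] = 5
r[3] = 10
r[4] = 12  (first piece 1, then r[3]=10)
r[5] = 15  (first piece 2, then r[3]=10)
r[6] = 20  (first piece 3, then r[3]=10)
r[7] = 22  (first piece 1, then r[6]=20)
r[8] = 25  (first piece 2, then r[6]=20)
r[9] = 30  (first piece 3, then r[6]=20)
r[10] = 37
r[11] = 44
r[12] = 46  (first piece 1, then r[11]=44)
r[13] = 49  (first piece 2, then r[11]=44)
One optimal cutting: 11 + 2 → $44 + $5 = $49.

49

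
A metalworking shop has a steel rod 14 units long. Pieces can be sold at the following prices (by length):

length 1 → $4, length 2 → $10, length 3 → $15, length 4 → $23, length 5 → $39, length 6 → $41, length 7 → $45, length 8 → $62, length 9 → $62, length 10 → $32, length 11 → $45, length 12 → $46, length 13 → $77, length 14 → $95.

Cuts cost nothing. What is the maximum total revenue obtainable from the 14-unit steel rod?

105

Let R[k] be the best obtainable value from length k. For each k, try every first piece i and keep the best of price[i] + R[k−i].
R[1] = 4
R[2] = 10
R[3] = 15
R[4] = 23
R[5] = 39
R[6] = 43  (first piece 1, then R[5]=39)
R[7] = 49  (first piece 2, then R[5]=39)
R[8] = 62
R[9] = 66  (first piece 1, then R[8]=62)
R[10] = 78  (first piece 5, then R[5]=39)
R[11] = 82  (first piece 1, then R[10]=78)
R[12] = 88  (first piece 2, then R[10]=78)
R[13] = 101  (first piece 5, then R[8]=62)
R[14] = 105  (first piece 1, then R[13]=101)
One optimal cutting: 8 + 5 + 1 → $62 + $39 + $4 = $105.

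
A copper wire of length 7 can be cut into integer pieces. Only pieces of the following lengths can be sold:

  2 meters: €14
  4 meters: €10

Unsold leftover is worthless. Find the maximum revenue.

Build best[k] bottom-up: best[k] = max over allowed piece i of (p[i] + best[k−i]).
best[1] = 0
best[2] = 14
best[3] = 14
best[4] = max(14+14, 10+0) = 28
best[5] = max(14+14, 10+0) = 28
best[6] = max(14+28, 10+14) = 42
best[7] = max(14+28, 10+14) = 42
One optimal cutting: pieces 2 + 2 + 2 with 1 meter of scrap → €42.

42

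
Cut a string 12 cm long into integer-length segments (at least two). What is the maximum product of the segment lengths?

81

Let f[k] be the best product for length k (with at least one cut). For each first piece i, the rest contributes max(k−i, f[k−i]).
f[2] = 1×max(1,0) = 1×1 = 1
f[3] = 1×max(2,1) = 1×2 = 2
f[4] = 2×max(2,1) = 2×2 = 4
f[5] = 2×max(3,2) = 2×3 = 6
f[6] = 3×max(3,2) = 3×3 = 9
f[7] = 2×max(5,6) = 2×6 = 12
f[8] = 2×max(6,9) = 2×9 = 18
f[9] = 3×max(6,9) = 3×9 = 27
f[10] = 2×max(8,18) = 2×18 = 36
f[11] = 2×max(9,27) = 2×27 = 54
f[12] = 3×max(9,27) = 3×27 = 81
One optimal split: 3 + 3 + 3 + 3; product 3×3×3×3 = 81.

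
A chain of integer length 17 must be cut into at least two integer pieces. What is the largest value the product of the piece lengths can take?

Define g[k] = max over 1≤i<k of i · max(k−i, g[k−i]); the inner max lets the remainder stay uncut if that's better.
g[2] = 1·max(1,0) = 1·1 = 1
g[3] = max(1·2, 2·1) = 2
g[4] = max(1·3, 2·2, 3·1) = 4
g[5] = max(1·4, 2·3, 3·2, 4·1) = 6
g[6] = max(1·6, 2·4, 3·3, 4·2, 5·1) = 9
g[7] = max(1·9, 2·6, 3·4, 4·3, 5·2, 6·1) = 12
g[8] = max(1·12, 2·9, 3·6, …, 6·2, 7·1) = 18
g[9] = max(1·18, 2·12, 3·9, …, 7·2, 8·1) = 27
g[10] = max(1·27, 2·18, 3·12, …, 8·2, 9·1) = 36
g[11] = max(1·36, 2·27, 3·18, …, 9·2, 10·1) = 54
g[12] = max(1·54, 2·36, 3·27, …, 10·2, 11·1) = 81
g[13] = max(1·81, 2·54, 3·36, …, 11·2, 12·1) = 108
g[14] = max(1·108, 2·81, 3·54, …, 12·2, 13·1) = 162
g[15] = max(1·162, 2·108, 3·81, …, 13·2, 14·1) = 243
g[16] = max(1·243, 2·162, 3·108, …, 14·2, 15·1) = 324
g[17] = max(1·324, 2·243, 3·162, …, 15·2, 16·1) = 486
One optimal split: 3 + 3 + 3 + 3 + 3 + 2; product 3·3·3·3·3·2 = 486.

486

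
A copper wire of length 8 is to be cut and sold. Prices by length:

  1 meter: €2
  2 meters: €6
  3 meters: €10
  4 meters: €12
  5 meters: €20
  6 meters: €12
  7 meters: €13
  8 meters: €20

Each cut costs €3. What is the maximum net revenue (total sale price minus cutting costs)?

27

Let v[k] be the best obtainable value from length k. For each k, try every first piece i and keep the best of price[i] + v[k−i] minus the 3 cut fee when i<k.
v[1] = 2
v[2] = 6
v[3] = 10
v[4] = 12
v[5] = 20
v[6] = 19  (first piece 1, then v[5]=20)
v[7] = 23  (first piece 2, then v[5]=20)
v[8] = 27  (first piece 3, then v[5]=20)
One optimal plan: pieces 5 + 3 (1 cut) → €30 − €3 = €27.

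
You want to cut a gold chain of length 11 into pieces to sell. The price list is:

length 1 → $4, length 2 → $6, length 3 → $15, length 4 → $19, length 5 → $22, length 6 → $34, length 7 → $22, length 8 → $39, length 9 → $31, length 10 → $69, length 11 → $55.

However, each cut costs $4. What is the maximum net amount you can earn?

Let r[k] be the best obtainable value from length k. For each k, try every first piece i and keep the best of price[i] + r[k−i] minus the 4 cut fee when i<k.
r[1] = 4
r[2] = 6
r[3] = 15
r[4] = 19
r[5] = 22
r[6] = 34
r[7] = 34  (first piece 1, then r[6]=34)
r[8] = 39
r[9] = 45  (first piece 3, then r[6]=34)
r[10] = 69
r[11] = 69  (first piece 1, then r[10]=69)
One optimal plan: pieces 10 + 1 (1 cut) → $73 − $4 = $69.

69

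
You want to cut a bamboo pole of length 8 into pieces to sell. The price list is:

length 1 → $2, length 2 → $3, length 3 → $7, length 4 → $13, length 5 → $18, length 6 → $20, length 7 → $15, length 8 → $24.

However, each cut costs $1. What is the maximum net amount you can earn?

Consider every possible first cut. net[k] is the best of p[i]+net[k−i] over all sellable i≤k, charging 1 whenever i<k.
net[1] = 2
net[2] = 3  (first piece 1, then net[1]=2)
net[3] = 7
net[4] = 13
net[5] = 18
net[6] = 20
net[7] = 21  (first piece 1, then net[6]=20)
net[8] = 25  (first piece 4, then net[4]=13)
One optimal plan: pieces 4 + 4 (1 cut) → $26 − $1 = $25.

25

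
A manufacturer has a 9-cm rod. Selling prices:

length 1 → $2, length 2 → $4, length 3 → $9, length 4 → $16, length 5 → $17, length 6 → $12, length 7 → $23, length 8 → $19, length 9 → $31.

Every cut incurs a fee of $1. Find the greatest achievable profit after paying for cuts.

Build r[k] bottom-up: r[k] = max over allowed piece i of (p[i] + r[k−i]) − 1 per cut.
r[1] = 2
r[2] = max(2+2-1, 4+0) = 4
r[3] = max(2+4-1, 4+2-1, 9+0) = 9
r[4] = max(2+9-1, 4+4-1, 9+2-1, 16+0) = 16
r[5] = max(2+16-1, 4+9-1, 9+4-1, 16+2-1, 17+0) = 17
r[6] = max(2+17-1, 4+16-1, 9+9-1, 16+4-1, 17+2-1, 12+0) = 19
r[7] = max(2+19-1, 4+17-1, 9+16-1, …, 12+2-1, 23+0) = 24
r[8] = max(2+24-1, 4+19-1, 9+17-1, …, 23+2-1, 19+0) = 31
r[9] = max(2+31-1, 4+24-1, 9+19-1, …, 19+2-1, 31+0) = 32
One optimal plan: pieces 4 + 4 + 1 (2 cuts) → $34 − $2 = $32.

32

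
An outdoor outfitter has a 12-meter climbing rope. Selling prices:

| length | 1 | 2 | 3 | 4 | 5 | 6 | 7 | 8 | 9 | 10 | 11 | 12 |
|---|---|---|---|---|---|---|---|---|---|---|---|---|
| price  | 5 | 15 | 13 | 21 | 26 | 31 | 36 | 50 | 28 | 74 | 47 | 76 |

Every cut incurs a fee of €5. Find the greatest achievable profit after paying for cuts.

84

Consider every possible first cut. net[k] is the best of p[i]+net[k−i] over all sellable i≤k, charging 5 whenever i<k.
net[1] = 5
net[2] = 15
net[3] = 15  (first piece 1, then net[2]=15)
net[4] = 25  (first piece 2, then net[2]=15)
net[5] = 26
net[6] = 35  (first piece 2, then net[4]=25)
net[7] = 36  (first piece 2, then net[5]=26)
net[8] = 50
net[9] = 50  (first piece 1, then net[8]=50)
net[10] = 74
net[11] = 74  (first piece 1, then net[10]=74)
net[12] = 84  (first piece 2, then net[10]=74)
One optimal plan: pieces 10 + 2 (1 cut) → €89 − €5 = €84.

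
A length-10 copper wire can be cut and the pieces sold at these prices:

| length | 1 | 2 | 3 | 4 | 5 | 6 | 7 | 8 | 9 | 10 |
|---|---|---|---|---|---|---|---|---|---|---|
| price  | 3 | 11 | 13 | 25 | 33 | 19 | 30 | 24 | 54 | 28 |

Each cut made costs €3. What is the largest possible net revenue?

Consider every possible first cut. net[k] is the best of p[i]+net[k−i] over all sellable i≤k, charging 3 whenever i<k.
net[1] = 3
net[2] = max(3+3-3, 11+0) = 11
net[3] = max(3+11-3, 11+3-3, 13+0) = 13
net[4] = max(3+13-3, 11+11-3, 13+3-3, 25+0) = 25
net[5] = max(3+25-3, 11+13-3, 13+11-3, 25+3-3, 33+0) = 33
net[6] = max(3+33-3, 11+25-3, 13+13-3, 25+11-3, 33+3-3, 19+0) = 33
net[7] = max(3+33-3, 11+33-3, 13+25-3, …, 19+3-3, 30+0) = 41
net[8] = max(3+41-3, 11+33-3, 13+33-3, …, 30+3-3, 24+0) = 47
net[9] = max(3+47-3, 11+41-3, 13+33-3, …, 24+3-3, 54+0) = 55
net[10] = max(3+55-3, 11+47-3, 13+41-3, …, 54+3-3, 28+0) = 63
One optimal plan: pieces 5 + 5 (1 cut) → €66 − €3 = €63.

63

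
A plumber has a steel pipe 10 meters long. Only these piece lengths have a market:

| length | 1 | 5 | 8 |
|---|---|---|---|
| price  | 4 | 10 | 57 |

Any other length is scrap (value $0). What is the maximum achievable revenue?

65

Consider every possible first cut. best[k] is the best of p[i]+best[k−i] over all sellable i≤k.
best[1] = 4
best[2] = 8  (first piece 1, then best[1]=4)
best[3] = 12  (first piece 1, then best[2]=8)
best[4] = 16  (first piece 1, then best[3]=12)
best[5] = max(4+16, 10+0) = 20
best[6] = max(4+20, 10+4) = 24
best[7] = max(4+24, 10+8) = 28
best[8] = max(4+28, 10+12, 57+0) = 57
best[9] = max(4+57, 10+16, 57+4) = 61
best[10] = max(4+61, 10+20, 57+8) = 65
One optimal cutting: 8 + 1 + 1 → $65.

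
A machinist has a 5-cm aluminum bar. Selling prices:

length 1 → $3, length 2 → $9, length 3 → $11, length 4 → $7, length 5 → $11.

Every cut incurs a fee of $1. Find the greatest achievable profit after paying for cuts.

19

Let v[k] be the best obtainable value from length k. For each k, try every first piece i and keep the best of price[i] + v[k−i] minus the 1 cut fee when i<k.
v[1] = 3
v[2] = max(3+3-1, 9+0) = 9
v[3] = max(3+9-1, 9+3-1, 11+0) = 11
v[4] = max(3+11-1, 9+9-1, 11+3-1, 7+0) = 17
v[5] = max(3+17-1, 9+11-1, 11+9-1, 7+3-1, 11+0) = 19
One optimal plan: pieces 2 + 2 + 1 (2 cuts) → $21 − $2 = $19.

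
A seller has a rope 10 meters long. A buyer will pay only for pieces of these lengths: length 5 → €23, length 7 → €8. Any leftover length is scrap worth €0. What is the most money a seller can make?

46

Consider every possible first cut. f[k] is the best of p[i]+f[k−i] over all sellable i≤k.
f[1] = 0
f[2] = 0
f[3] = 0
f[4] = 0
f[5] = 23
f[6] = 23
f[7] = 23
f[8] = 23
f[9] = 23
f[10] = 46  (first piece 5, then f[5]=23)
One optimal cutting: 5 + 5 → €46.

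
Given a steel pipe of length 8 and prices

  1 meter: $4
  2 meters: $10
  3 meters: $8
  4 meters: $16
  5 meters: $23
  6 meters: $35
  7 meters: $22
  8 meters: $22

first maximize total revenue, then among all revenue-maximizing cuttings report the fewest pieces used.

Let r[k] be the best obtainable value from length k. For each k, try every first piece i and keep the best of price[i] + r[k−i].
r[1] = 4
r[2] = max(4+4, 10+0) = 10
r[3] = max(4+10, 10+4, 8+0) = 14
r[4] = max(4+14, 10+10, 8+4, 16+0) = 20
r[5] = max(4+20, 10+14, 8+10, 16+4, 23+0) = 24
r[6] = max(4+24, 10+20, 8+14, 16+10, 23+4, 35+0) = 35
r[7] = max(4+35, 10+24, 8+20, …, 35+4, 22+0) = 39
r[8] = max(4+39, 10+35, 8+24, …, 22+4, 22+0) = 45
Maximum revenue is $45.
Now minimize piece count subject to staying optimal: for each k, pieces[k] = 1 + min over i with p[i]+r[k−i]=r[k] of pieces[k−i].
pieces[5] = 3
pieces[6] = 1
pieces[7] = 2
pieces[8] = 2

2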